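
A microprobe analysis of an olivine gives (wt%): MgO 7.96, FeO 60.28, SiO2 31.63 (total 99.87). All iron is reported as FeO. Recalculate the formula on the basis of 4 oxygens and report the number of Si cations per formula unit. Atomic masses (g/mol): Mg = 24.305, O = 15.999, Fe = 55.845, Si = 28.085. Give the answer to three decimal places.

1.008 Si apfu

MgO (M=40.304): mol = 0.19750; Mg = 0.19750, O = 0.19750.
FeO (M=71.844): mol = 0.83904; Fe = 0.83904, O = 0.83904.
SiO2 (M=60.083): mol = 0.52644; Si = 0.52644, O = 1.05288.
ΣO = 2.08942; factor = 4/ΣO = 1.91441.
Si apfu = 0.52644 × 1.91441 = 1.008.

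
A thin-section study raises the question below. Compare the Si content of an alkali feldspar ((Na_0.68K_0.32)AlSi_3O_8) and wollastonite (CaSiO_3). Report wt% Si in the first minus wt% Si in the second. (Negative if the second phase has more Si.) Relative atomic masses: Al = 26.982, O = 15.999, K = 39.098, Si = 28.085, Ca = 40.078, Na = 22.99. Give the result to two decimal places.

7.33 percentage points

M((Na_0.68K_0.32)AlSi_3O_8) = 267.374 g/mol, so wt% Si = 84.255/267.374 × 100 = 31.51%.
M(CaSiO_3) = 116.160 g/mol, so wt% Si = 28.085/116.160 × 100 = 24.18%.
31.51 − 24.18 = 7.33 pp.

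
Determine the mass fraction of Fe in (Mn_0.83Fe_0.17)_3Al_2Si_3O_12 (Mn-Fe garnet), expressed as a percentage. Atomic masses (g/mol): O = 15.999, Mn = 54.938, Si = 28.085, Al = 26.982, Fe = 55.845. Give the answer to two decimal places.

5.75 mass %

M((Mn_0.83Fe_0.17)_3Al_2Si_3O_12) = 495.484 g/mol.
Fe contributes 0.51 × 55.845 = 28.481 g per mole.
28.481/495.484 = 0.0575 → 5.75%.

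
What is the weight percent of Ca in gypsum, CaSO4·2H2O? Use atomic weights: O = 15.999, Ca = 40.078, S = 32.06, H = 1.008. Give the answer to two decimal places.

23.28 mass %

M(CaSO4·2H2O) = 172.164 g/mol.
Ca contributes 1 × 40.078 = 40.078 g per mole.
40.078/172.164 = 0.2328 → 23.28%.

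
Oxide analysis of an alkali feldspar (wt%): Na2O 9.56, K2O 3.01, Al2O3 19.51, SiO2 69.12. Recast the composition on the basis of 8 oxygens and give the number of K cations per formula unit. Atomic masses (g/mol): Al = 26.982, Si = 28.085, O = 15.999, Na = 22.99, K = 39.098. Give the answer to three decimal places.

Na2O: 9.56/61.979 = 0.15425 mol → 0.30850 mol Na, 0.15425 mol O.
K2O: 3.01/94.195 = 0.03195 mol → 0.06390 mol K, 0.03195 mol O.
Al2O3: 19.51/101.961 = 0.19135 mol → 0.38270 mol Al, 0.57405 mol O.
SiO2: 69.12/60.083 = 1.15041 mol → 1.15041 mol Si, 2.30082 mol O.
Total oxygen = 3.06107 mol. Normalization factor = 8/3.06107 = 2.61347.
K per 8 O = 0.06390 × 2.61347 = 0.167.

0.167 K apfu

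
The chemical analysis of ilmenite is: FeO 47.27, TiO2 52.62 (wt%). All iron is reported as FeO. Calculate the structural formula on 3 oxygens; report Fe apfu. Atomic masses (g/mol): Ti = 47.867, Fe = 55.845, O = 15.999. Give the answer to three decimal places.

FeO (M=71.844): mol = 0.65795; Fe = 0.65795, O = 0.65795.
TiO2 (M=79.865): mol = 0.65886; Ti = 0.65886, O = 1.31772.
ΣO = 1.97567; factor = 3/ΣO = 1.51847.
Fe apfu = 0.65795 × 1.51847 = 0.999.

0.999 Fe apfu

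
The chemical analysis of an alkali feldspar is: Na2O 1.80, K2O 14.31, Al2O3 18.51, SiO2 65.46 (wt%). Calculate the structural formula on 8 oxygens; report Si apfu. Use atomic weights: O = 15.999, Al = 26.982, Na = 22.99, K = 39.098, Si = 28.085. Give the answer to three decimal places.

3.001 Si apfu

Na2O: 1.80/61.979 = 0.02904 mol → 0.05808 mol Na, 0.02904 mol O.
K2O: 14.31/94.195 = 0.15192 mol → 0.30384 mol K, 0.15192 mol O.
Al2O3: 18.51/101.961 = 0.18154 mol → 0.36308 mol Al, 0.54462 mol O.
SiO2: 65.46/60.083 = 1.08949 mol → 1.08949 mol Si, 2.17898 mol O.
Total oxygen = 2.90456 mol. Normalization factor = 8/2.90456 = 2.75429.
Si per 8 O = 1.08949 × 2.75429 = 3.001.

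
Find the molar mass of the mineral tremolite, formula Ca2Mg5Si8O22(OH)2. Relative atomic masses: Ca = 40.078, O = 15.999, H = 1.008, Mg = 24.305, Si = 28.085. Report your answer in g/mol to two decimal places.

M = 2·40.078 + 5·24.305 + 8·28.085 + 24·15.999 + 2·1.008

812.35 g/mol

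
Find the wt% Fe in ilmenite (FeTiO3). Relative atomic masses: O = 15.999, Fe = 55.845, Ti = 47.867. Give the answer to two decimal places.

36.81 mass %

M(FeTiO3) = 151.709 g/mol.
Fe contributes 1 × 55.845 = 55.845 g per mole.
55.845/151.709 = 0.3681 → 36.81%.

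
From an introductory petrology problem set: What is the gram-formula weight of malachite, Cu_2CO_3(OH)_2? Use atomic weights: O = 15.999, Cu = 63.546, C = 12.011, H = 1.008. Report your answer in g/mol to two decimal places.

M = 2×63.546 + 1×12.011 + 5×15.999 + 2×1.008

221.11 g/mol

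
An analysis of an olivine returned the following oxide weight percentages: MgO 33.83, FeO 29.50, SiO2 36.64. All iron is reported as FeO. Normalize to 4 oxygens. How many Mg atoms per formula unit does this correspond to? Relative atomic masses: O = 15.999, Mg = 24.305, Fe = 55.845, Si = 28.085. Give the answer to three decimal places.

MgO: 33.83/40.304 = 0.83937 mol → 0.83937 mol Mg, 0.83937 mol O.
FeO: 29.50/71.844 = 0.41061 mol → 0.41061 mol Fe, 0.41061 mol O.
SiO2: 36.64/60.083 = 0.60982 mol → 0.60982 mol Si, 1.21964 mol O.
Total oxygen = 2.46962 mol. Normalization factor = 4/2.46962 = 1.61968.
Mg per 4 O = 0.83937 × 1.61968 = 1.360.

1.360 Mg apfu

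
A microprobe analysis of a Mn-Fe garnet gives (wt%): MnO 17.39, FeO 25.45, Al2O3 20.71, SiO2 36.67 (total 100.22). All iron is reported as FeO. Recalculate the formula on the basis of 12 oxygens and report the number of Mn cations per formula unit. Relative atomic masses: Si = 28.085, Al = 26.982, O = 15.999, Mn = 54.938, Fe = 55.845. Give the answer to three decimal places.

17.39 wt% MnO ÷ 70.937 g/mol = 0.24515 mol, giving 0.24515 Mn and 0.24515 O.
25.45 wt% FeO ÷ 71.844 g/mol = 0.35424 mol, giving 0.35424 Fe and 0.35424 O.
20.71 wt% Al2O3 ÷ 101.961 g/mol = 0.20312 mol, giving 0.40624 Al and 0.60936 O.
36.67 wt% SiO2 ÷ 60.083 g/mol = 0.61032 mol, giving 0.61032 Si and 1.22064 O.
Oxygen sums to 2.42939; scaling by 12/2.42939 = 4.93951 puts the formula on 12 O.
Mn: 0.24515 × 4.93951 = 1.211 atoms per formula unit.

1.211 Mn apfu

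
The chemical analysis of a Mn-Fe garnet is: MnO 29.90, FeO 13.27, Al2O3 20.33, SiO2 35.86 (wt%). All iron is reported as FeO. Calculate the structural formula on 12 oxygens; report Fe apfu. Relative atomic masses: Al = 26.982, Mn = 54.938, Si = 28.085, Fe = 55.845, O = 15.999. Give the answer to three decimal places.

0.924 Fe apfu

MnO (M=70.937): mol = 0.42150; Mn = 0.42150, O = 0.42150.
FeO (M=71.844): mol = 0.18471; Fe = 0.18471, O = 0.18471.
Al2O3 (M=101.961): mol = 0.19939; Al = 0.39878, O = 0.59817.
SiO2 (M=60.083): mol = 0.59684; Si = 0.59684, O = 1.19368.
ΣO = 2.39806; factor = 12/ΣO = 5.00404.
Fe apfu = 0.18471 × 5.00404 = 0.924.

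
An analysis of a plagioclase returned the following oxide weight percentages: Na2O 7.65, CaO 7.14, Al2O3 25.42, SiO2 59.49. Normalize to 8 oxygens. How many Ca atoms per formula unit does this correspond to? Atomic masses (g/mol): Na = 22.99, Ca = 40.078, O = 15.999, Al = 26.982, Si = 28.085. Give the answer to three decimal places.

0.342 Ca apfu

Na2O: 7.65/61.979 = 0.12343 mol → 0.24686 mol Na, 0.12343 mol O.
CaO: 7.14/56.077 = 0.12732 mol → 0.12732 mol Ca, 0.12732 mol O.
Al2O3: 25.42/101.961 = 0.24931 mol → 0.49862 mol Al, 0.74793 mol O.
SiO2: 59.49/60.083 = 0.99013 mol → 0.99013 mol Si, 1.98026 mol O.
Total oxygen = 2.97894 mol. Normalization factor = 8/2.97894 = 2.68552.
Ca per 8 O = 0.12732 × 2.68552 = 0.342.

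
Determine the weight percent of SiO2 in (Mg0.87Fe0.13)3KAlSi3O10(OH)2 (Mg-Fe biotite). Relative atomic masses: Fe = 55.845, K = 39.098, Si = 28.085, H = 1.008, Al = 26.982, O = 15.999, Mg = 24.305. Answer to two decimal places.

Formula mass = 429.555 g/mol.
3 Si → 3.0000 mol SiO2 per formula unit; M(SiO2) = 60.083, so SiO2 mass = 180.249 g.
180.249/429.555 × 100 = 41.96 wt%.

41.96 wt%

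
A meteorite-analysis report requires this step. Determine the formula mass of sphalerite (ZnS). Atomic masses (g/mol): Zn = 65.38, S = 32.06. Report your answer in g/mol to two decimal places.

Zn: 1 × 65.38 = 65.3800
S: 1 × 32.06 = 32.0600
Summing the contributions gives the formula mass.

97.44 g/mol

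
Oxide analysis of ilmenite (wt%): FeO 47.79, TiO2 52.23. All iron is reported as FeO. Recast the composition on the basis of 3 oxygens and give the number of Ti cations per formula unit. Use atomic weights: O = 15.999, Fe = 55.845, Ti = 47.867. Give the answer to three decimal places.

47.79 wt% FeO ÷ 71.844 g/mol = 0.66519 mol, giving 0.66519 Fe and 0.66519 O.
52.23 wt% TiO2 ÷ 79.865 g/mol = 0.65398 mol, giving 0.65398 Ti and 1.30796 O.
Oxygen sums to 1.97315; scaling by 3/1.97315 = 1.52041 puts the formula on 3 O.
Ti: 0.65398 × 1.52041 = 0.994 atoms per formula unit.

0.994 Ti apfu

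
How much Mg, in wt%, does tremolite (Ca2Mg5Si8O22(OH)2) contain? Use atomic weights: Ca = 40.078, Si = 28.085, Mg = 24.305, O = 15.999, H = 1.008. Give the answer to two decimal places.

14.96 wt%

Molar mass of Ca2Mg5Si8O22(OH)2: 2·40.078 + 5·24.305 + 8·28.085 + 24·15.999 + 2·1.008 = 812.353 g/mol.
Mass of Mg per formula unit: 5 × 24.305 = 121.525 g.
Weight fraction Mg = 121.525 / 812.353 = 0.1496.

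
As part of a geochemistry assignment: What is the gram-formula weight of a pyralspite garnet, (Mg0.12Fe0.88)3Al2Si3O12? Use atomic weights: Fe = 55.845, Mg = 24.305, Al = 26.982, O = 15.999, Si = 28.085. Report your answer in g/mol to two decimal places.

M = 0.36(24.305) + 2.64(55.845) + 2(26.982) + 3(28.085) + 12(15.999)

486.39 g/mol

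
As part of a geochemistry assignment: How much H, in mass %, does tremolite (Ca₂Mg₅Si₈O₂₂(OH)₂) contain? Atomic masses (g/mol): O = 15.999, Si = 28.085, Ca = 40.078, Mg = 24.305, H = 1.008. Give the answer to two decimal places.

Formula mass = 2×40.078 + 5×24.305 + 8×28.085 + 24×15.999 + 2×1.008 = 812.353 g/mol, of which 2.016 g is H.
So H makes up 2.016/812.353 = 0.0025 of the mass, i.e. 0.25%.

0.25 mass %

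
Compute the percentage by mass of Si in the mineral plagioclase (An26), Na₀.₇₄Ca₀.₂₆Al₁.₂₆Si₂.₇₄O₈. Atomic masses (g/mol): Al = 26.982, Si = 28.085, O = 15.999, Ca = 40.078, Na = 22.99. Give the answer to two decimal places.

28.89 wt%

Formula mass = 0.74*22.99 + 0.26*40.078 + 1.26*26.982 + 2.74*28.085 + 8*15.999 = 266.375 g/mol, of which 76.953 g is Si.
So Si makes up 76.953/266.375 = 0.2889 of the mass, i.e. 28.89%.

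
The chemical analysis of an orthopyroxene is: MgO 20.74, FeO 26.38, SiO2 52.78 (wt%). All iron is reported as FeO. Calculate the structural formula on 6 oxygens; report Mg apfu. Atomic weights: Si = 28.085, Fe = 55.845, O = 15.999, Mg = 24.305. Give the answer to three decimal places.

1.170 Mg apfu

MgO: 20.74/40.304 = 0.51459 mol → 0.51459 mol Mg, 0.51459 mol O.
FeO: 26.38/71.844 = 0.36718 mol → 0.36718 mol Fe, 0.36718 mol O.
SiO2: 52.78/60.083 = 0.87845 mol → 0.87845 mol Si, 1.75690 mol O.
Total oxygen = 2.63867 mol. Normalization factor = 6/2.63867 = 2.27387.
Mg per 6 O = 0.51459 × 2.27387 = 1.170.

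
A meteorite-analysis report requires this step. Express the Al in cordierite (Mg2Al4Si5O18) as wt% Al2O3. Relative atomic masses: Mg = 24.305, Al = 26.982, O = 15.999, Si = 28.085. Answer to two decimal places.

34.86 wt%

Molar mass of Mg2Al4Si5O18 = 2×24.305 + 4×26.982 + 5×28.085 + 18×15.999 = 584.945 g/mol.
Each formula unit contains 4 Al, equivalent to 4/2 = 2.0000 mol Al2O3.
M(Al2O3) = 2×26.982 + 3×15.999 = 101.961 g/mol.
Mass of Al2O3 per formula unit = 2.0000 × 101.961 = 203.922 g.
Al2O3 wt% = 203.922 / 584.945 × 100 = 34.86%.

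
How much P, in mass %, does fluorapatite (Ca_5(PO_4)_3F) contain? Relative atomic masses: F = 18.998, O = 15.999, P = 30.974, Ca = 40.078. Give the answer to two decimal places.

M(Ca_5(PO_4)_3F) = 504.298 g/mol.
P contributes 3 × 30.974 = 92.922 g per mole.
92.922/504.298 = 0.1843 → 18.43%.

18.43 mass %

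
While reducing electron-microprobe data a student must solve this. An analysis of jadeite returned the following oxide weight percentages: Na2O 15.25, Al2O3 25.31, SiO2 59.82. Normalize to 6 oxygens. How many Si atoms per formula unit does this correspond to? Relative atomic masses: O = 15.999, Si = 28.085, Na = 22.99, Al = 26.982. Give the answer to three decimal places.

Na2O: 15.25/61.979 = 0.24605 mol → 0.49210 mol Na, 0.24605 mol O.
Al2O3: 25.31/101.961 = 0.24823 mol → 0.49646 mol Al, 0.74469 mol O.
SiO2: 59.82/60.083 = 0.99562 mol → 0.99562 mol Si, 1.99124 mol O.
Total oxygen = 2.98198 mol. Normalization factor = 6/2.98198 = 2.01209.
Si per 6 O = 0.99562 × 2.01209 = 2.003.

2.003 Si apfu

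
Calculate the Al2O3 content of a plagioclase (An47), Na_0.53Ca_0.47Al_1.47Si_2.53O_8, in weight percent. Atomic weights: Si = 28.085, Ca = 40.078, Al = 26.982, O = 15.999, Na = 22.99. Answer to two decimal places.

27.78 wt%

Formula mass = 269.732 g/mol.
1.47 Al → 0.7350 mol Al2O3 per formula unit; M(Al2O3) = 101.961, so Al2O3 mass = 74.941 g.
74.941/269.732 × 100 = 27.78 wt%.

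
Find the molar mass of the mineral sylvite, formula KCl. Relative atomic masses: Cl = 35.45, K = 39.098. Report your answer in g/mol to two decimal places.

The formula mass is the sum 1(39.098) + 1(35.45).

74.55 g/mol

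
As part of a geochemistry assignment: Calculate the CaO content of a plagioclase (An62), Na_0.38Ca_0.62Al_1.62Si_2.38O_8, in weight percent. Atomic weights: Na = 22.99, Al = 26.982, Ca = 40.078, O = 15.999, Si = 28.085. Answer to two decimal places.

M(Na_0.38Ca_0.62Al_1.62Si_2.38O_8) = 272.130 g/mol; M(CaO) = 56.077 g/mol.
Moles CaO per formula unit = 0.62 Ca ÷ 1 = 0.6200.
CaO fraction = (0.6200 × 56.077) / 272.130 = 34.768/272.130 = 0.1278.

12.78 wt%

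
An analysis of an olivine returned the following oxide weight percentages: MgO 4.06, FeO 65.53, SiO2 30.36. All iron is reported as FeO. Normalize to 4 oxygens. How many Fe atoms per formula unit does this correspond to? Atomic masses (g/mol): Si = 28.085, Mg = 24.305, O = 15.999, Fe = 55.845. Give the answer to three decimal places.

MgO: 4.06/40.304 = 0.10073 mol → 0.10073 mol Mg, 0.10073 mol O.
FeO: 65.53/71.844 = 0.91212 mol → 0.91212 mol Fe, 0.91212 mol O.
SiO2: 30.36/60.083 = 0.50530 mol → 0.50530 mol Si, 1.01060 mol O.
Total oxygen = 2.02345 mol. Normalization factor = 4/2.02345 = 1.97682.
Fe per 4 O = 0.91212 × 1.97682 = 1.803.

1.803 Fe apfu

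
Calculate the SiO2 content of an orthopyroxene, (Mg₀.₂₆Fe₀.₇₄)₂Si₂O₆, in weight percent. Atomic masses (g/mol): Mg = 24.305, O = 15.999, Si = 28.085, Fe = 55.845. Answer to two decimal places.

48.56 wt%

Molar mass of (Mg₀.₂₆Fe₀.₇₄)₂Si₂O₆ = 0.52*24.305 + 1.48*55.845 + 2*28.085 + 6*15.999 = 247.453 g/mol.
Each formula unit contains 2 Si, equivalent to 2/1 = 2.0000 mol SiO2.
M(SiO2) = 1×28.085 + 2×15.999 = 60.083 g/mol.
Mass of SiO2 per formula unit = 2.0000 × 60.083 = 120.166 g.
SiO2 wt% = 120.166 / 247.453 × 100 = 48.56%.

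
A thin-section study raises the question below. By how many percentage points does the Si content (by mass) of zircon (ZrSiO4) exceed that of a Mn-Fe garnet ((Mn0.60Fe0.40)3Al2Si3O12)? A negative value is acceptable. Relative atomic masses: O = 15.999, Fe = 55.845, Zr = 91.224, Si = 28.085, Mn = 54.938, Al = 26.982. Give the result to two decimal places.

-1.66 percentage points

M(ZrSiO4) = 183.305 g/mol, so wt% Si = 28.085/183.305 × 100 = 15.32%.
M((Mn0.60Fe0.40)3Al2Si3O12) = 496.109 g/mol, so wt% Si = 84.255/496.109 × 100 = 16.98%.
15.32 − 16.98 = -1.66 pp.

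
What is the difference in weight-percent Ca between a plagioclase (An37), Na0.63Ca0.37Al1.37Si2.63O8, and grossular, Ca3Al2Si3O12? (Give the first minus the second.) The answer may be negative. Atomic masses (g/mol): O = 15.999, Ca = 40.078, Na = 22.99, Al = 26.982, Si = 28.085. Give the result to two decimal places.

First mineral: 14.829 g Ca in 268.133 g formula = 5.53 wt% Ca.
Second mineral: 120.234 g Ca in 450.441 g formula = 26.69 wt% Ca.
5.53% − 26.69% gives a difference of -21.16 percentage points.

-21.16 percentage points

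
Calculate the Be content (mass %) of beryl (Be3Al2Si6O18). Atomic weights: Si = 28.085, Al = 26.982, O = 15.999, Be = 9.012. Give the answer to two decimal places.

5.03 mass %

Molar mass of Be3Al2Si6O18: 3*9.012 + 2*26.982 + 6*28.085 + 18*15.999 = 537.492 g/mol.
Mass of Be per formula unit: 3 × 9.012 = 27.036 g.
Weight fraction Be = 27.036 / 537.492 = 0.0503.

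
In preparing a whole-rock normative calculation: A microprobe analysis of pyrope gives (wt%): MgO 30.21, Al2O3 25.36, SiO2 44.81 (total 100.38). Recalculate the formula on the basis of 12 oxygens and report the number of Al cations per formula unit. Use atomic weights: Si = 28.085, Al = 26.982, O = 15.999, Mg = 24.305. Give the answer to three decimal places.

1.998 Al apfu

30.21 wt% MgO ÷ 40.304 g/mol = 0.74955 mol, giving 0.74955 Mg and 0.74955 O.
25.36 wt% Al2O3 ÷ 101.961 g/mol = 0.24872 mol, giving 0.49744 Al and 0.74616 O.
44.81 wt% SiO2 ÷ 60.083 g/mol = 0.74580 mol, giving 0.74580 Si and 1.49160 O.
Oxygen sums to 2.98731; scaling by 12/2.98731 = 4.01699 puts the formula on 12 O.
Al: 0.49744 × 4.01699 = 1.998 atoms per formula unit.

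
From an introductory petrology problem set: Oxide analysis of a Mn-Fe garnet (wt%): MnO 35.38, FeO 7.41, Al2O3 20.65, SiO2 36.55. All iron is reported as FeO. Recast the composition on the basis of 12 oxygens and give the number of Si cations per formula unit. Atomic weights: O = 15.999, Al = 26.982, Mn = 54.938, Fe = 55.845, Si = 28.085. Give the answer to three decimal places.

3.009 Si apfu

MnO: 35.38/70.937 = 0.49875 mol → 0.49875 mol Mn, 0.49875 mol O.
FeO: 7.41/71.844 = 0.10314 mol → 0.10314 mol Fe, 0.10314 mol O.
Al2O3: 20.65/101.961 = 0.20253 mol → 0.40506 mol Al, 0.60759 mol O.
SiO2: 36.55/60.083 = 0.60833 mol → 0.60833 mol Si, 1.21666 mol O.
Total oxygen = 2.42614 mol. Normalization factor = 12/2.42614 = 4.94613.
Si per 12 O = 0.60833 × 4.94613 = 3.009.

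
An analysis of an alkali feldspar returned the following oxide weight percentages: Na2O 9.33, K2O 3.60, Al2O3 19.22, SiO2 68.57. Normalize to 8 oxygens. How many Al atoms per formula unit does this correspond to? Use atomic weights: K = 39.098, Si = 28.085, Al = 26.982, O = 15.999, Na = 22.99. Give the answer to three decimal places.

Na2O: 9.33/61.979 = 0.15053 mol → 0.30106 mol Na, 0.15053 mol O.
K2O: 3.60/94.195 = 0.03822 mol → 0.07644 mol K, 0.03822 mol O.
Al2O3: 19.22/101.961 = 0.18850 mol → 0.37700 mol Al, 0.56550 mol O.
SiO2: 68.57/60.083 = 1.14125 mol → 1.14125 mol Si, 2.28250 mol O.
Total oxygen = 3.03675 mol. Normalization factor = 8/3.03675 = 2.63440.
Al per 8 O = 0.37700 × 2.63440 = 0.993.

0.993 Al apfu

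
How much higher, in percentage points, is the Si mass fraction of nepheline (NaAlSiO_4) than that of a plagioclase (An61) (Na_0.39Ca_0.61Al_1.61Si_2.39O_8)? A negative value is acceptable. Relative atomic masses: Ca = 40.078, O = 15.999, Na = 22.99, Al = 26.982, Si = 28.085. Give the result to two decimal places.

-4.91 percentage points

Si in NaAlSiO_4: molar mass 142.053 g/mol; 1×28.085 = 28.085 g → 19.77 wt%.
Si in Na_0.39Ca_0.61Al_1.61Si_2.39O_8: molar mass 271.970 g/mol; 2.39×28.085 = 67.123 g → 24.68 wt%.
Difference = 19.77 − 24.68 = -4.91 percentage points.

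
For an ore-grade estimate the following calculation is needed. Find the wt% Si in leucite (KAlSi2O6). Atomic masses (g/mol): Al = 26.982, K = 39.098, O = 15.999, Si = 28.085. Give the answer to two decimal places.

Molar mass of KAlSi2O6: 1×39.098 + 1×26.982 + 2×28.085 + 6×15.999 = 218.244 g/mol.
Mass of Si per formula unit: 2 × 28.085 = 56.170 g.
Weight fraction Si = 56.170 / 218.244 = 0.2574.

25.74 wt%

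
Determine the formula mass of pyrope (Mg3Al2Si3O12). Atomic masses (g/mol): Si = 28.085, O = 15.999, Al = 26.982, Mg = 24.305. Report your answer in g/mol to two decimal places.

M = 3×24.305 + 2×26.982 + 3×28.085 + 12×15.999

403.12 g/mol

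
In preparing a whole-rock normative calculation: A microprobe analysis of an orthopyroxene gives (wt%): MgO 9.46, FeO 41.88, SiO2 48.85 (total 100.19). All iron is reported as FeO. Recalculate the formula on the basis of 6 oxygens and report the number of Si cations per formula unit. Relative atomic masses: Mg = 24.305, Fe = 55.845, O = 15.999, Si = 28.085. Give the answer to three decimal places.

9.46 wt% MgO ÷ 40.304 g/mol = 0.23472 mol, giving 0.23472 Mg and 0.23472 O.
41.88 wt% FeO ÷ 71.844 g/mol = 0.58293 mol, giving 0.58293 Fe and 0.58293 O.
48.85 wt% SiO2 ÷ 60.083 g/mol = 0.81304 mol, giving 0.81304 Si and 1.62608 O.
Oxygen sums to 2.44373; scaling by 6/2.44373 = 2.45526 puts the formula on 6 O.
Si: 0.81304 × 2.45526 = 1.996 atoms per formula unit.

1.996 Si apfu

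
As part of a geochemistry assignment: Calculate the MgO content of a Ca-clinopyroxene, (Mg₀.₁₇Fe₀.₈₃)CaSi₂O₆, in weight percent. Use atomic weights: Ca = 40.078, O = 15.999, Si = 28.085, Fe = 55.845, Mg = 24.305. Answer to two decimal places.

2.82 wt%

Formula mass = 242.725 g/mol.
0.17 Mg → 0.1700 mol MgO per formula unit; M(MgO) = 40.304, so MgO mass = 6.852 g.
6.852/242.725 × 100 = 2.82 wt%.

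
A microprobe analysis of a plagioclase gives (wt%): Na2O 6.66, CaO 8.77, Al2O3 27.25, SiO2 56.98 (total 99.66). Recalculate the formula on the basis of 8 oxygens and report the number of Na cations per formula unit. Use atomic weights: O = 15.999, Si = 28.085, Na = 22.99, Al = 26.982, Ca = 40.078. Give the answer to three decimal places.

Na2O: 6.66/61.979 = 0.10746 mol → 0.21492 mol Na, 0.10746 mol O.
CaO: 8.77/56.077 = 0.15639 mol → 0.15639 mol Ca, 0.15639 mol O.
Al2O3: 27.25/101.961 = 0.26726 mol → 0.53452 mol Al, 0.80178 mol O.
SiO2: 56.98/60.083 = 0.94835 mol → 0.94835 mol Si, 1.89670 mol O.
Total oxygen = 2.96233 mol. Normalization factor = 8/2.96233 = 2.70058.
Na per 8 O = 0.21492 × 2.70058 = 0.580.

0.580 Na apfu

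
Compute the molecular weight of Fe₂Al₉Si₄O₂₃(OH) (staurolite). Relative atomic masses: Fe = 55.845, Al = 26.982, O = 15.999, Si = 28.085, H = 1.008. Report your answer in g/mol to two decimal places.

851.85 g/mol

The formula mass is the sum 2(55.845) + 9(26.982) + 4(28.085) + 24(15.999) + 1(1.008).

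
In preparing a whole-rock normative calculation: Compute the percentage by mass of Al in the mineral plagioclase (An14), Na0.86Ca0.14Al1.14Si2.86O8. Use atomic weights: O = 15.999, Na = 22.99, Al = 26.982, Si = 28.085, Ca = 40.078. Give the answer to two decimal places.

Formula mass = 0.86*22.99 + 0.14*40.078 + 1.14*26.982 + 2.86*28.085 + 8*15.999 = 264.457 g/mol, of which 30.759 g is Al.
So Al makes up 30.759/264.457 = 0.1163 of the mass, i.e. 11.63%.

11.63 wt%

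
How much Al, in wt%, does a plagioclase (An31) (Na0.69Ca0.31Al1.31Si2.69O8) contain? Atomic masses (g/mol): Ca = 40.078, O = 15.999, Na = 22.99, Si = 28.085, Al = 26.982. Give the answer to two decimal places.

13.23 wt%

Molar mass of Na0.69Ca0.31Al1.31Si2.69O8: 0.69×22.99 + 0.31×40.078 + 1.31×26.982 + 2.69×28.085 + 8×15.999 = 267.174 g/mol.
Mass of Al per formula unit: 1.31 × 26.982 = 35.346 g.
Weight fraction Al = 35.346 / 267.174 = 0.1323.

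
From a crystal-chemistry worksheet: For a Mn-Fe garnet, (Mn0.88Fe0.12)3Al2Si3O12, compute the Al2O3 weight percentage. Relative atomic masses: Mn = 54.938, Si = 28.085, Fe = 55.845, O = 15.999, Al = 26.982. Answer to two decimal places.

20.58 wt%

Molar mass of (Mn0.88Fe0.12)3Al2Si3O12 = 2.64·54.938 + 0.36·55.845 + 2·26.982 + 3·28.085 + 12·15.999 = 495.348 g/mol.
Each formula unit contains 2 Al, equivalent to 2/2 = 1.0000 mol Al2O3.
M(Al2O3) = 2×26.982 + 3×15.999 = 101.961 g/mol.
Mass of Al2O3 per formula unit = 1.0000 × 101.961 = 101.961 g.
Al2O3 wt% = 101.961 / 495.348 × 100 = 20.58%.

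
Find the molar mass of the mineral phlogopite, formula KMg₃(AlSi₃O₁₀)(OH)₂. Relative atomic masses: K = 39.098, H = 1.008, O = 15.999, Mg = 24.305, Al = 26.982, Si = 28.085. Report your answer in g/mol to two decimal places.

K: 1 × 39.098 = 39.0980
Mg: 3 × 24.305 = 72.9150
Al: 1 × 26.982 = 26.9820
Si: 3 × 28.085 = 84.2550
O: 12 × 15.999 = 191.9880
H: 2 × 1.008 = 2.0160
Summing the contributions gives the formula mass.

417.25 g/mol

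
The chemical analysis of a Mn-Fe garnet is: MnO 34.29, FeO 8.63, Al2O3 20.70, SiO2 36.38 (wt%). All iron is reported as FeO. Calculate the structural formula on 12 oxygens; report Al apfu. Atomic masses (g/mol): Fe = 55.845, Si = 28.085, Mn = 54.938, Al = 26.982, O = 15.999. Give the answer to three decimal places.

2.010 Al apfu

34.29 wt% MnO ÷ 70.937 g/mol = 0.48339 mol, giving 0.48339 Mn and 0.48339 O.
8.63 wt% FeO ÷ 71.844 g/mol = 0.12012 mol, giving 0.12012 Fe and 0.12012 O.
20.70 wt% Al2O3 ÷ 101.961 g/mol = 0.20302 mol, giving 0.40604 Al and 0.60906 O.
36.38 wt% SiO2 ÷ 60.083 g/mol = 0.60550 mol, giving 0.60550 Si and 1.21100 O.
Oxygen sums to 2.42357; scaling by 12/2.42357 = 4.95137 puts the formula on 12 O.
Al: 0.40604 × 4.95137 = 2.010 atoms per formula unit.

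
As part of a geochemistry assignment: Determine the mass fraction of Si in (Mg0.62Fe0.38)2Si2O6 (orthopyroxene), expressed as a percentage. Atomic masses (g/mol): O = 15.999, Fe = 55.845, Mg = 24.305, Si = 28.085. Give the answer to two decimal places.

24.99 weight percent

Molar mass of (Mg0.62Fe0.38)2Si2O6: 1.24·24.305 + 0.76·55.845 + 2·28.085 + 6·15.999 = 224.744 g/mol.
Mass of Si per formula unit: 2 × 28.085 = 56.170 g.
Weight fraction Si = 56.170 / 224.744 = 0.2499.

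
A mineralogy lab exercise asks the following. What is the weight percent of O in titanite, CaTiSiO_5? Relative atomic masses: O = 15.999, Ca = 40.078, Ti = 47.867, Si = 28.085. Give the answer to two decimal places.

40.81 mass %

M(CaTiSiO_5) = 196.025 g/mol.
O contributes 5 × 15.999 = 79.995 g per mole.
79.995/196.025 = 0.4081 → 40.81%.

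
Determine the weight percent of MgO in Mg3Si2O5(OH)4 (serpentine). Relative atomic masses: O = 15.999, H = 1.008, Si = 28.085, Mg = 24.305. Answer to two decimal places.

Formula mass = 277.108 g/mol.
3 Mg → 3.0000 mol MgO per formula unit; M(MgO) = 40.304, so MgO mass = 120.912 g.
120.912/277.108 × 100 = 43.63 wt%.

43.63 wt%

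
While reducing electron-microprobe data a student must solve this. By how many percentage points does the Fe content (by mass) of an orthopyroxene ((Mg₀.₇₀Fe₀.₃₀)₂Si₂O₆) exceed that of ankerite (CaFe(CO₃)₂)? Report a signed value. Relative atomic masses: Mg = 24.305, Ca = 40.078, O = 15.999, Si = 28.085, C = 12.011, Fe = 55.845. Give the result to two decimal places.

-10.61 percentage points

First mineral: 33.507 g Fe in 219.698 g formula = 15.25 wt% Fe.
Second mineral: 55.845 g Fe in 215.939 g formula = 25.86 wt% Fe.
15.25% − 25.86% gives a difference of -10.61 percentage points.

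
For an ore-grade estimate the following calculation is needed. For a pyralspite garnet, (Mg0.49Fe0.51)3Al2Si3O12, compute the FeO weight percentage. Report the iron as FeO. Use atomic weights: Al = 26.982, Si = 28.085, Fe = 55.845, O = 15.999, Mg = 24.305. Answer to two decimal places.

Formula mass = 451.378 g/mol.
1.53 Fe → 1.5300 mol FeO per formula unit; M(FeO) = 71.844, so FeO mass = 109.921 g.
109.921/451.378 × 100 = 24.35 wt%.

24.35 wt%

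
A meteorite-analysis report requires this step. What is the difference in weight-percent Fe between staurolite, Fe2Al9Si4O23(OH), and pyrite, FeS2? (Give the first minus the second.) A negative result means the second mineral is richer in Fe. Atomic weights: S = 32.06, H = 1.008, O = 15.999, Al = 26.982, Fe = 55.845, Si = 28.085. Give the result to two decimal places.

-33.44 percentage points

First mineral: 111.690 g Fe in 851.852 g formula = 13.11 wt% Fe.
Second mineral: 55.845 g Fe in 119.965 g formula = 46.55 wt% Fe.
13.11% − 46.55% gives a difference of -33.44 percentage points.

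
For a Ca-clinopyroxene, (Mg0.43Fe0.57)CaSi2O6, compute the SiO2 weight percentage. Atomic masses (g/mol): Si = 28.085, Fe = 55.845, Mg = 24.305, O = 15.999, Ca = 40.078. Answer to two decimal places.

51.24 wt%

M((Mg0.43Fe0.57)CaSi2O6) = 234.525 g/mol; M(SiO2) = 60.083 g/mol.
Moles SiO2 per formula unit = 2 Si ÷ 1 = 2.0000.
SiO2 fraction = (2.0000 × 60.083) / 234.525 = 120.166/234.525 = 0.5124.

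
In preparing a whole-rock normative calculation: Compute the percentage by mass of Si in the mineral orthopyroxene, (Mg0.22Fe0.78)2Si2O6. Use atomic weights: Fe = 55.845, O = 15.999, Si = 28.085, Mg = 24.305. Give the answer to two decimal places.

22.47 mass %

Formula mass = 0.44*24.305 + 1.56*55.845 + 2*28.085 + 6*15.999 = 249.976 g/mol, of which 56.170 g is Si.
So Si makes up 56.170/249.976 = 0.2247 of the mass, i.e. 22.47%.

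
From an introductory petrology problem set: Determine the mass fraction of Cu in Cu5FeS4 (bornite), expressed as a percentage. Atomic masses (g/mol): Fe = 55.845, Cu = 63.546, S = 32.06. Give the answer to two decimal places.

63.32 mass %

Formula mass = 5*63.546 + 1*55.845 + 4*32.06 = 501.815 g/mol, of which 317.730 g is Cu.
So Cu makes up 317.730/501.815 = 0.6332 of the mass, i.e. 63.32%.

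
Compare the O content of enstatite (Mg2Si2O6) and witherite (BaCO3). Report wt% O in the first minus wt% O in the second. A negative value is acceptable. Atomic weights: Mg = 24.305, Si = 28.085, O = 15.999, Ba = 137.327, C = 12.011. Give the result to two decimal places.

23.49 percentage points

O in Mg2Si2O6: molar mass 200.774 g/mol; 6×15.999 = 95.994 g → 47.81 wt%.
O in BaCO3: molar mass 197.335 g/mol; 3×15.999 = 47.997 g → 24.32 wt%.
Difference = 47.81 − 24.32 = 23.49 percentage points.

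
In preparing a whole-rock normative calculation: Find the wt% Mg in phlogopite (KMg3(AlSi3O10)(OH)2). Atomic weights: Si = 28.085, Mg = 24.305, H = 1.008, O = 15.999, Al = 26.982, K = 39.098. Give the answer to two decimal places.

Formula mass = 1*39.098 + 3*24.305 + 1*26.982 + 3*28.085 + 12*15.999 + 2*1.008 = 417.254 g/mol, of which 72.915 g is Mg.
So Mg makes up 72.915/417.254 = 0.1747 of the mass, i.e. 17.47%.

17.47 weight percent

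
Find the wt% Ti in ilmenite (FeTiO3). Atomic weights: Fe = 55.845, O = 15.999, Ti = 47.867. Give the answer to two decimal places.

M(FeTiO3) = 151.709 g/mol.
Ti contributes 1 × 47.867 = 47.867 g per mole.
47.867/151.709 = 0.3155 → 31.55%.

31.55 wt%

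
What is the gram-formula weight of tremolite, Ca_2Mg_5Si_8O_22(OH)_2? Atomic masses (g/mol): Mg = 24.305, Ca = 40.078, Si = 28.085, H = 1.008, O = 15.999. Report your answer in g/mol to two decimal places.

M = 2×40.078 + 5×24.305 + 8×28.085 + 24×15.999 + 2×1.008

812.35 g/mol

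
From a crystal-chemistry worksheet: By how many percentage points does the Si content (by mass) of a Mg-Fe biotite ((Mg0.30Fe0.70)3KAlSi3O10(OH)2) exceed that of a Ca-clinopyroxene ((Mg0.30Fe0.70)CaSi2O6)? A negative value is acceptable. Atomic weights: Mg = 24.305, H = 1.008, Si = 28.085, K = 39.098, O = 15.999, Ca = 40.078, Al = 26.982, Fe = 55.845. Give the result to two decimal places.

-6.11 percentage points

First mineral: 84.255 g Si in 483.488 g formula = 17.43 wt% Si.
Second mineral: 56.170 g Si in 238.625 g formula = 23.54 wt% Si.
17.43% − 23.54% gives a difference of -6.11 percentage points.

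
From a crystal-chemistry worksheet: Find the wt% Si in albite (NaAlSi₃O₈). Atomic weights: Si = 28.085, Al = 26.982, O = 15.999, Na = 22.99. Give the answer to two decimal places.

Molar mass of NaAlSi₃O₈: 1*22.99 + 1*26.982 + 3*28.085 + 8*15.999 = 262.219 g/mol.
Mass of Si per formula unit: 3 × 28.085 = 84.255 g.
Weight fraction Si = 84.255 / 262.219 = 0.3213.

32.13 mass %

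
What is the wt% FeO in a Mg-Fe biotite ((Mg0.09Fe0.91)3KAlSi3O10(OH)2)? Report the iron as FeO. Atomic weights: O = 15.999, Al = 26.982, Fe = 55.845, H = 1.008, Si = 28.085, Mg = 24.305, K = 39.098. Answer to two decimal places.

38.97 wt%

Molar mass of (Mg0.09Fe0.91)3KAlSi3O10(OH)2 = 0.27·24.305 + 2.73·55.845 + 1·39.098 + 1·26.982 + 3·28.085 + 12·15.999 + 2·1.008 = 503.358 g/mol.
Each formula unit contains 2.73 Fe, equivalent to 2.73/1 = 2.7300 mol FeO.
M(FeO) = 1×55.845 + 1×15.999 = 71.844 g/mol.
Mass of FeO per formula unit = 2.7300 × 71.844 = 196.134 g.
FeO wt% = 196.134 / 503.358 × 100 = 38.97%.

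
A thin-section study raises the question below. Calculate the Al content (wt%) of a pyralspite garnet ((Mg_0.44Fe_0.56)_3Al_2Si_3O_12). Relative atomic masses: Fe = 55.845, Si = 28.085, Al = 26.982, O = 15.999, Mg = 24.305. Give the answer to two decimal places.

11.83 wt%

Molar mass of (Mg_0.44Fe_0.56)_3Al_2Si_3O_12: 1.32×24.305 + 1.68×55.845 + 2×26.982 + 3×28.085 + 12×15.999 = 456.109 g/mol.
Mass of Al per formula unit: 2 × 26.982 = 53.964 g.
Weight fraction Al = 53.964 / 456.109 = 0.1183.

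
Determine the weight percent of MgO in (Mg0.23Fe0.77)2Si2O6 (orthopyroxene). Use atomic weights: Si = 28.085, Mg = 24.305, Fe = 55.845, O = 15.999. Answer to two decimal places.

Formula mass = 249.346 g/mol.
0.46 Mg → 0.4600 mol MgO per formula unit; M(MgO) = 40.304, so MgO mass = 18.540 g.
18.540/249.346 × 100 = 7.44 wt%.

7.44 wt%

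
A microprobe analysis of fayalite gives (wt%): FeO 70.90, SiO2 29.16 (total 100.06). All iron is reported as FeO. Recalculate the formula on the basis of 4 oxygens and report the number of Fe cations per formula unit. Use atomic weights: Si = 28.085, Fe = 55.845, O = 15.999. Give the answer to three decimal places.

FeO: 70.90/71.844 = 0.98686 mol → 0.98686 mol Fe, 0.98686 mol O.
SiO2: 29.16/60.083 = 0.48533 mol → 0.48533 mol Si, 0.97066 mol O.
Total oxygen = 1.95752 mol. Normalization factor = 4/1.95752 = 2.04340.
Fe per 4 O = 0.98686 × 2.04340 = 2.017.

2.017 Fe apfu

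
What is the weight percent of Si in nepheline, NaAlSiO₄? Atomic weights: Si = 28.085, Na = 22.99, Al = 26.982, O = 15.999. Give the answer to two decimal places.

M(NaAlSiO₄) = 142.053 g/mol.
Si contributes 1 × 28.085 = 28.085 g per mole.
28.085/142.053 = 0.1977 → 19.77%.

19.77 wt%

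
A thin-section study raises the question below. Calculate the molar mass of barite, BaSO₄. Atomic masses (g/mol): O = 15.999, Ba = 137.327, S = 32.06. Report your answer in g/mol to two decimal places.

Ba: 1 × 137.327 = 137.3270
S: 1 × 32.06 = 32.0600
O: 4 × 15.999 = 63.9960
Summing the contributions gives the formula mass.

233.38 g/mol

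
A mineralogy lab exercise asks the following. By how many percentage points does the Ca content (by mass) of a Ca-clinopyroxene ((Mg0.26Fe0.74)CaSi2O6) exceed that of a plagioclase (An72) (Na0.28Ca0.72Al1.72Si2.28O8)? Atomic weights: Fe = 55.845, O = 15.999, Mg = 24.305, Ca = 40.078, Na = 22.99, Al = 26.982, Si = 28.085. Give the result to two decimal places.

Ca in (Mg0.26Fe0.74)CaSi2O6: molar mass 239.887 g/mol; 1×40.078 = 40.078 g → 16.71 wt%.
Ca in Na0.28Ca0.72Al1.72Si2.28O8: molar mass 273.728 g/mol; 0.72×40.078 = 28.856 g → 10.54 wt%.
Difference = 16.71 − 10.54 = 6.17 percentage points.

6.17 percentage points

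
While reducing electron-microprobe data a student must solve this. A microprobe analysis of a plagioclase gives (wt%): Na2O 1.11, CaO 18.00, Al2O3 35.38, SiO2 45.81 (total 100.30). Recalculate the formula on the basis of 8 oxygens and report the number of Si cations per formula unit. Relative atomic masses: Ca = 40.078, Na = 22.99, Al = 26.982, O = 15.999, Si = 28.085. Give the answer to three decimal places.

2.100 Si apfu

Na2O (M=61.979): mol = 0.01791; Na = 0.03582, O = 0.01791.
CaO (M=56.077): mol = 0.32099; Ca = 0.32099, O = 0.32099.
Al2O3 (M=101.961): mol = 0.34700; Al = 0.69400, O = 1.04100.
SiO2 (M=60.083): mol = 0.76245; Si = 0.76245, O = 1.52490.
ΣO = 2.90480; factor = 8/ΣO = 2.75406.
Si apfu = 0.76245 × 2.75406 = 2.100.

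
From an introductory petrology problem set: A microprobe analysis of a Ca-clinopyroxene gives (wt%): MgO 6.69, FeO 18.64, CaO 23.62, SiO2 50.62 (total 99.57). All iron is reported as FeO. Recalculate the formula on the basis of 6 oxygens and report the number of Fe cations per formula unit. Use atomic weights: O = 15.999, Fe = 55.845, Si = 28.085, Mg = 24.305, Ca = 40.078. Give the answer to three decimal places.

0.615 Fe apfu

6.69 wt% MgO ÷ 40.304 g/mol = 0.16599 mol, giving 0.16599 Mg and 0.16599 O.
18.64 wt% FeO ÷ 71.844 g/mol = 0.25945 mol, giving 0.25945 Fe and 0.25945 O.
23.62 wt% CaO ÷ 56.077 g/mol = 0.42121 mol, giving 0.42121 Ca and 0.42121 O.
50.62 wt% SiO2 ÷ 60.083 g/mol = 0.84250 mol, giving 0.84250 Si and 1.68500 O.
Oxygen sums to 2.53165; scaling by 6/2.53165 = 2.37000 puts the formula on 6 O.
Fe: 0.25945 × 2.37000 = 0.615 atoms per formula unit.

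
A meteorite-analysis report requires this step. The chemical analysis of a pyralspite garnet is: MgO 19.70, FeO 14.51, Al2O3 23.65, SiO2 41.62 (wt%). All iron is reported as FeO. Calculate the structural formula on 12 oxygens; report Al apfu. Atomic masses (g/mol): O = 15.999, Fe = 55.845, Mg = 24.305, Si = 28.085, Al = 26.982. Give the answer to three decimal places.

2.008 Al apfu

MgO (M=40.304): mol = 0.48879; Mg = 0.48879, O = 0.48879.
FeO (M=71.844): mol = 0.20197; Fe = 0.20197, O = 0.20197.
Al2O3 (M=101.961): mol = 0.23195; Al = 0.46390, O = 0.69585.
SiO2 (M=60.083): mol = 0.69271; Si = 0.69271, O = 1.38542.
ΣO = 2.77203; factor = 12/ΣO = 4.32896.
Al apfu = 0.46390 × 4.32896 = 2.008.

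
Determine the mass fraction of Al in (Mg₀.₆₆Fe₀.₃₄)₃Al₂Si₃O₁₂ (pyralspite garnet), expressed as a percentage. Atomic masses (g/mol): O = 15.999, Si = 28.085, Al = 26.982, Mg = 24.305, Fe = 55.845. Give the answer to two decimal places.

12.40 mass %

Molar mass of (Mg₀.₆₆Fe₀.₃₄)₃Al₂Si₃O₁₂: 1.98*24.305 + 1.02*55.845 + 2*26.982 + 3*28.085 + 12*15.999 = 435.293 g/mol.
Mass of Al per formula unit: 2 × 26.982 = 53.964 g.
Weight fraction Al = 53.964 / 435.293 = 0.1240.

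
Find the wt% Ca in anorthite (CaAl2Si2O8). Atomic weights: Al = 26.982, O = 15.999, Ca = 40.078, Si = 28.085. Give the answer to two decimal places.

M(CaAl2Si2O8) = 278.204 g/mol.
Ca contributes 1 × 40.078 = 40.078 g per mole.
40.078/278.204 = 0.1441 → 14.41%.

14.41 weight percent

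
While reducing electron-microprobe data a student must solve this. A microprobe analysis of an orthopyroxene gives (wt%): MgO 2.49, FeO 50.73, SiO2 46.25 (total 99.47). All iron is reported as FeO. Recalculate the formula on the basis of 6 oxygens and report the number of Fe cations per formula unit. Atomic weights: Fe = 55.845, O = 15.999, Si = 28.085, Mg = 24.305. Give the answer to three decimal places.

MgO: 2.49/40.304 = 0.06178 mol → 0.06178 mol Mg, 0.06178 mol O.
FeO: 50.73/71.844 = 0.70611 mol → 0.70611 mol Fe, 0.70611 mol O.
SiO2: 46.25/60.083 = 0.76977 mol → 0.76977 mol Si, 1.53954 mol O.
Total oxygen = 2.30743 mol. Normalization factor = 6/2.30743 = 2.60030.
Fe per 6 O = 0.70611 × 2.60030 = 1.836.

1.836 Fe apfu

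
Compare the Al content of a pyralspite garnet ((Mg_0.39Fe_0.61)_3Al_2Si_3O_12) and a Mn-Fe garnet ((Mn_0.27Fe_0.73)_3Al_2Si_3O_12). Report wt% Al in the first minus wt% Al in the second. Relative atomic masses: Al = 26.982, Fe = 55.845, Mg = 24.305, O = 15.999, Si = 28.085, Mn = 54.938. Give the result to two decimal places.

0.85 percentage points

First mineral: 53.964 g Al in 460.840 g formula = 11.71 wt% Al.
Second mineral: 53.964 g Al in 497.007 g formula = 10.86 wt% Al.
11.71% − 10.86% gives a difference of 0.85 percentage points.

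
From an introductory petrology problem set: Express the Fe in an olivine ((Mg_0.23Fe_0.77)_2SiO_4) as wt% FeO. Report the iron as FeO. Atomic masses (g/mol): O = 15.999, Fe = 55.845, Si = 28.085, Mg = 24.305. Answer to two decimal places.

Molar mass of (Mg_0.23Fe_0.77)_2SiO_4 = 0.46×24.305 + 1.54×55.845 + 1×28.085 + 4×15.999 = 189.263 g/mol.
Each formula unit contains 1.54 Fe, equivalent to 1.54/1 = 1.5400 mol FeO.
M(FeO) = 1×55.845 + 1×15.999 = 71.844 g/mol.
Mass of FeO per formula unit = 1.5400 × 71.844 = 110.640 g.
FeO wt% = 110.640 / 189.263 × 100 = 58.46%.

58.46 wt%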